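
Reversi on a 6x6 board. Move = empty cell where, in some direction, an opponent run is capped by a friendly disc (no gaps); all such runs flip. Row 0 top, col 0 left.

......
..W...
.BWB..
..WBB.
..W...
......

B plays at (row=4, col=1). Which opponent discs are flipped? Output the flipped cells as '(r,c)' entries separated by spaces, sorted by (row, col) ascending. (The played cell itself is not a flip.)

Answer: (3,2)

Derivation:
Dir NW: first cell '.' (not opp) -> no flip
Dir N: first cell '.' (not opp) -> no flip
Dir NE: opp run (3,2) capped by B -> flip
Dir W: first cell '.' (not opp) -> no flip
Dir E: opp run (4,2), next='.' -> no flip
Dir SW: first cell '.' (not opp) -> no flip
Dir S: first cell '.' (not opp) -> no flip
Dir SE: first cell '.' (not opp) -> no flip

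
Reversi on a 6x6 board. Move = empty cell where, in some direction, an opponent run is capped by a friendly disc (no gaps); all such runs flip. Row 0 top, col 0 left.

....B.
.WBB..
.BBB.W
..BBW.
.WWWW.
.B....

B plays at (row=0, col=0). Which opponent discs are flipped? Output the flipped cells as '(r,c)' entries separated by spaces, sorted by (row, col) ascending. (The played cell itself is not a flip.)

Dir NW: edge -> no flip
Dir N: edge -> no flip
Dir NE: edge -> no flip
Dir W: edge -> no flip
Dir E: first cell '.' (not opp) -> no flip
Dir SW: edge -> no flip
Dir S: first cell '.' (not opp) -> no flip
Dir SE: opp run (1,1) capped by B -> flip

Answer: (1,1)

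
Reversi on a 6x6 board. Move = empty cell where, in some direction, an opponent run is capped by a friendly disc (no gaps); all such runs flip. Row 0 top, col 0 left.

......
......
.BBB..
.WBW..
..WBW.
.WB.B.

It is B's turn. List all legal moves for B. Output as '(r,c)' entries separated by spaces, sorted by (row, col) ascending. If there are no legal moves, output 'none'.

(2,0): no bracket -> illegal
(2,4): no bracket -> illegal
(3,0): flips 1 -> legal
(3,4): flips 2 -> legal
(3,5): no bracket -> illegal
(4,0): flips 1 -> legal
(4,1): flips 2 -> legal
(4,5): flips 1 -> legal
(5,0): flips 1 -> legal
(5,3): no bracket -> illegal
(5,5): flips 2 -> legal

Answer: (3,0) (3,4) (4,0) (4,1) (4,5) (5,0) (5,5)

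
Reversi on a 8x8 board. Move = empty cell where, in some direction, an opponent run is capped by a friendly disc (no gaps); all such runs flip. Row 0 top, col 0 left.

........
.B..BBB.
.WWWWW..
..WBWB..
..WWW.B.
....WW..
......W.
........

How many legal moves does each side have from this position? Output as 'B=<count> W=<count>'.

Answer: B=9 W=12

Derivation:
-- B to move --
(1,0): no bracket -> illegal
(1,2): no bracket -> illegal
(1,3): flips 2 -> legal
(2,0): no bracket -> illegal
(2,6): no bracket -> illegal
(3,0): no bracket -> illegal
(3,1): flips 2 -> legal
(3,6): flips 1 -> legal
(4,1): flips 2 -> legal
(4,5): no bracket -> illegal
(5,1): flips 1 -> legal
(5,2): flips 3 -> legal
(5,3): flips 2 -> legal
(5,6): no bracket -> illegal
(5,7): no bracket -> illegal
(6,3): no bracket -> illegal
(6,4): flips 5 -> legal
(6,5): no bracket -> illegal
(6,7): no bracket -> illegal
(7,5): no bracket -> illegal
(7,6): no bracket -> illegal
(7,7): flips 3 -> legal
B mobility = 9
-- W to move --
(0,0): flips 1 -> legal
(0,1): flips 1 -> legal
(0,2): no bracket -> illegal
(0,3): flips 1 -> legal
(0,4): flips 1 -> legal
(0,5): flips 2 -> legal
(0,6): flips 1 -> legal
(0,7): flips 1 -> legal
(1,0): no bracket -> illegal
(1,2): no bracket -> illegal
(1,3): no bracket -> illegal
(1,7): no bracket -> illegal
(2,0): no bracket -> illegal
(2,6): flips 1 -> legal
(2,7): no bracket -> illegal
(3,6): flips 1 -> legal
(3,7): flips 1 -> legal
(4,5): flips 1 -> legal
(4,7): no bracket -> illegal
(5,6): no bracket -> illegal
(5,7): flips 2 -> legal
W mobility = 12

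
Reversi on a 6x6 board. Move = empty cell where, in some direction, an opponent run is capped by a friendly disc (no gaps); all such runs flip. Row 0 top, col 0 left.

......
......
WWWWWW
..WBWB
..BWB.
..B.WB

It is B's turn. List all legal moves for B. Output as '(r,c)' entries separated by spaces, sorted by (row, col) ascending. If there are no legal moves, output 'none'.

Answer: (1,1) (1,2) (1,3) (1,4) (1,5) (3,1) (5,3)

Derivation:
(1,0): no bracket -> illegal
(1,1): flips 1 -> legal
(1,2): flips 2 -> legal
(1,3): flips 2 -> legal
(1,4): flips 2 -> legal
(1,5): flips 2 -> legal
(3,0): no bracket -> illegal
(3,1): flips 1 -> legal
(4,1): no bracket -> illegal
(4,5): no bracket -> illegal
(5,3): flips 2 -> legal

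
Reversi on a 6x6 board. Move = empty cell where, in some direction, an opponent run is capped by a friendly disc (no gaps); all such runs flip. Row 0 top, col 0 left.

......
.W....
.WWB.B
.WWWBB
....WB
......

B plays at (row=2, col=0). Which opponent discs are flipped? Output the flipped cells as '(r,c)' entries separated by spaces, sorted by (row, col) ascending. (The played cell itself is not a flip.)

Dir NW: edge -> no flip
Dir N: first cell '.' (not opp) -> no flip
Dir NE: opp run (1,1), next='.' -> no flip
Dir W: edge -> no flip
Dir E: opp run (2,1) (2,2) capped by B -> flip
Dir SW: edge -> no flip
Dir S: first cell '.' (not opp) -> no flip
Dir SE: opp run (3,1), next='.' -> no flip

Answer: (2,1) (2,2)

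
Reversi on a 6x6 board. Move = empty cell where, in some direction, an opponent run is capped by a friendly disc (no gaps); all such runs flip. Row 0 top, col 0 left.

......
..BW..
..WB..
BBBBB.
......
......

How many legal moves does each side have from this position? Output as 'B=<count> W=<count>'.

Answer: B=5 W=7

Derivation:
-- B to move --
(0,2): no bracket -> illegal
(0,3): flips 1 -> legal
(0,4): flips 2 -> legal
(1,1): flips 1 -> legal
(1,4): flips 1 -> legal
(2,1): flips 1 -> legal
(2,4): no bracket -> illegal
B mobility = 5
-- W to move --
(0,1): no bracket -> illegal
(0,2): flips 1 -> legal
(0,3): no bracket -> illegal
(1,1): flips 1 -> legal
(1,4): no bracket -> illegal
(2,0): no bracket -> illegal
(2,1): no bracket -> illegal
(2,4): flips 1 -> legal
(2,5): no bracket -> illegal
(3,5): no bracket -> illegal
(4,0): flips 1 -> legal
(4,1): no bracket -> illegal
(4,2): flips 1 -> legal
(4,3): flips 2 -> legal
(4,4): flips 1 -> legal
(4,5): no bracket -> illegal
W mobility = 7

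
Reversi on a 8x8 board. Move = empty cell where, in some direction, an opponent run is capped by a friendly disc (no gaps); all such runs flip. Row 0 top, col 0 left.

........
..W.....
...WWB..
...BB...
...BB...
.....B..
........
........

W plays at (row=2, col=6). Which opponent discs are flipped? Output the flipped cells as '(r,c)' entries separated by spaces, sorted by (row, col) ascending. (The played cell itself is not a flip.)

Answer: (2,5)

Derivation:
Dir NW: first cell '.' (not opp) -> no flip
Dir N: first cell '.' (not opp) -> no flip
Dir NE: first cell '.' (not opp) -> no flip
Dir W: opp run (2,5) capped by W -> flip
Dir E: first cell '.' (not opp) -> no flip
Dir SW: first cell '.' (not opp) -> no flip
Dir S: first cell '.' (not opp) -> no flip
Dir SE: first cell '.' (not opp) -> no flip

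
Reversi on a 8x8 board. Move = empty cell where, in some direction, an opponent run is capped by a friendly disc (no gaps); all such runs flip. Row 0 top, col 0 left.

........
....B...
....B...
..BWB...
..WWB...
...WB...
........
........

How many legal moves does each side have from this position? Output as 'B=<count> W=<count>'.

-- B to move --
(2,2): flips 1 -> legal
(2,3): no bracket -> illegal
(3,1): no bracket -> illegal
(4,1): flips 2 -> legal
(5,1): flips 2 -> legal
(5,2): flips 3 -> legal
(6,2): flips 1 -> legal
(6,3): no bracket -> illegal
(6,4): no bracket -> illegal
B mobility = 5
-- W to move --
(0,3): no bracket -> illegal
(0,4): no bracket -> illegal
(0,5): no bracket -> illegal
(1,3): no bracket -> illegal
(1,5): flips 1 -> legal
(2,1): flips 1 -> legal
(2,2): flips 1 -> legal
(2,3): no bracket -> illegal
(2,5): flips 1 -> legal
(3,1): flips 1 -> legal
(3,5): flips 2 -> legal
(4,1): no bracket -> illegal
(4,5): flips 1 -> legal
(5,5): flips 2 -> legal
(6,3): no bracket -> illegal
(6,4): no bracket -> illegal
(6,5): flips 1 -> legal
W mobility = 9

Answer: B=5 W=9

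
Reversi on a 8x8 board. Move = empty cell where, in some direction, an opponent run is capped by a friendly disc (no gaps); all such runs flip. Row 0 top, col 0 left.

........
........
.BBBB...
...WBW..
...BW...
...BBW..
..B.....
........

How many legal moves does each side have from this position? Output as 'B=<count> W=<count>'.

Answer: B=8 W=9

Derivation:
-- B to move --
(2,5): no bracket -> illegal
(2,6): flips 2 -> legal
(3,2): flips 1 -> legal
(3,6): flips 1 -> legal
(4,2): flips 1 -> legal
(4,5): flips 1 -> legal
(4,6): flips 1 -> legal
(5,6): flips 1 -> legal
(6,4): no bracket -> illegal
(6,5): no bracket -> illegal
(6,6): flips 3 -> legal
B mobility = 8
-- W to move --
(1,0): no bracket -> illegal
(1,1): flips 1 -> legal
(1,2): no bracket -> illegal
(1,3): flips 2 -> legal
(1,4): flips 2 -> legal
(1,5): flips 1 -> legal
(2,0): no bracket -> illegal
(2,5): no bracket -> illegal
(3,0): no bracket -> illegal
(3,1): no bracket -> illegal
(3,2): no bracket -> illegal
(4,2): flips 1 -> legal
(4,5): no bracket -> illegal
(5,1): no bracket -> illegal
(5,2): flips 2 -> legal
(6,1): no bracket -> illegal
(6,3): flips 2 -> legal
(6,4): flips 1 -> legal
(6,5): no bracket -> illegal
(7,1): flips 2 -> legal
(7,2): no bracket -> illegal
(7,3): no bracket -> illegal
W mobility = 9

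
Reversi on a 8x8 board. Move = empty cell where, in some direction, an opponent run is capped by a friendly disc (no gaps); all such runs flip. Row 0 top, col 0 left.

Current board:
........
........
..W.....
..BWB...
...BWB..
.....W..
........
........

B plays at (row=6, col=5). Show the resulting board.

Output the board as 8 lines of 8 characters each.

Answer: ........
........
..W.....
..BWB...
...BWB..
.....B..
.....B..
........

Derivation:
Place B at (6,5); scan 8 dirs for brackets.
Dir NW: first cell '.' (not opp) -> no flip
Dir N: opp run (5,5) capped by B -> flip
Dir NE: first cell '.' (not opp) -> no flip
Dir W: first cell '.' (not opp) -> no flip
Dir E: first cell '.' (not opp) -> no flip
Dir SW: first cell '.' (not opp) -> no flip
Dir S: first cell '.' (not opp) -> no flip
Dir SE: first cell '.' (not opp) -> no flip
All flips: (5,5)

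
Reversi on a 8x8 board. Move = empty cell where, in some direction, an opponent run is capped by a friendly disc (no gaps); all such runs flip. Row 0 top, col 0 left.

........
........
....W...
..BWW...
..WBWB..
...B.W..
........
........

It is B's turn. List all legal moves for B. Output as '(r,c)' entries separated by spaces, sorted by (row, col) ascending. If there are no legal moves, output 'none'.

Answer: (2,3) (2,5) (3,1) (3,5) (4,1) (5,2) (6,5)

Derivation:
(1,3): no bracket -> illegal
(1,4): no bracket -> illegal
(1,5): no bracket -> illegal
(2,2): no bracket -> illegal
(2,3): flips 2 -> legal
(2,5): flips 1 -> legal
(3,1): flips 1 -> legal
(3,5): flips 3 -> legal
(4,1): flips 1 -> legal
(4,6): no bracket -> illegal
(5,1): no bracket -> illegal
(5,2): flips 1 -> legal
(5,4): no bracket -> illegal
(5,6): no bracket -> illegal
(6,4): no bracket -> illegal
(6,5): flips 1 -> legal
(6,6): no bracket -> illegal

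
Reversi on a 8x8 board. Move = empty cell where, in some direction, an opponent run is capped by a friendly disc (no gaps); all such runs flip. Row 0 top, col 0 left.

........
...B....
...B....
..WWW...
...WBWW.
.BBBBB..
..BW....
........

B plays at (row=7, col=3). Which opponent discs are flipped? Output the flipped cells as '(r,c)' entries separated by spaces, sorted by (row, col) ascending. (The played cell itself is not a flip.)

Answer: (6,3)

Derivation:
Dir NW: first cell 'B' (not opp) -> no flip
Dir N: opp run (6,3) capped by B -> flip
Dir NE: first cell '.' (not opp) -> no flip
Dir W: first cell '.' (not opp) -> no flip
Dir E: first cell '.' (not opp) -> no flip
Dir SW: edge -> no flip
Dir S: edge -> no flip
Dir SE: edge -> no flip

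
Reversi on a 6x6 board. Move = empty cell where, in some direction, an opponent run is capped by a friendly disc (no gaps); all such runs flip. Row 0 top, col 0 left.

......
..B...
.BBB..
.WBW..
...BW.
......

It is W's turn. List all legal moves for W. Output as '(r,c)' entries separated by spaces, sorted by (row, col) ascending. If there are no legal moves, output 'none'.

(0,1): no bracket -> illegal
(0,2): no bracket -> illegal
(0,3): no bracket -> illegal
(1,0): no bracket -> illegal
(1,1): flips 2 -> legal
(1,3): flips 2 -> legal
(1,4): no bracket -> illegal
(2,0): no bracket -> illegal
(2,4): no bracket -> illegal
(3,0): no bracket -> illegal
(3,4): no bracket -> illegal
(4,1): no bracket -> illegal
(4,2): flips 1 -> legal
(5,2): no bracket -> illegal
(5,3): flips 1 -> legal
(5,4): no bracket -> illegal

Answer: (1,1) (1,3) (4,2) (5,3)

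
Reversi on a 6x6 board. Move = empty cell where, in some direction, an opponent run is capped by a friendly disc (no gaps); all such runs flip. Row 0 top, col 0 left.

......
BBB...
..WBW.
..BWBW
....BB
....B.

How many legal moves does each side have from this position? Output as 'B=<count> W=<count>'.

Answer: B=4 W=7

Derivation:
-- B to move --
(1,3): no bracket -> illegal
(1,4): flips 1 -> legal
(1,5): no bracket -> illegal
(2,1): flips 1 -> legal
(2,5): flips 2 -> legal
(3,1): no bracket -> illegal
(4,2): no bracket -> illegal
(4,3): flips 1 -> legal
B mobility = 4
-- W to move --
(0,0): flips 1 -> legal
(0,1): no bracket -> illegal
(0,2): flips 1 -> legal
(0,3): no bracket -> illegal
(1,3): flips 1 -> legal
(1,4): no bracket -> illegal
(2,0): no bracket -> illegal
(2,1): no bracket -> illegal
(2,5): no bracket -> illegal
(3,1): flips 1 -> legal
(4,1): no bracket -> illegal
(4,2): flips 1 -> legal
(4,3): no bracket -> illegal
(5,3): flips 1 -> legal
(5,5): flips 2 -> legal
W mobility = 7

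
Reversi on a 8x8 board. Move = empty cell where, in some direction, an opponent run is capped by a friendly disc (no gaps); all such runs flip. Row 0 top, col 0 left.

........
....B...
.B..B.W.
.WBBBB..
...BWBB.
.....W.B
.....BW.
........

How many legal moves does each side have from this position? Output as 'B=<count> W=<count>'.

-- B to move --
(1,5): no bracket -> illegal
(1,6): no bracket -> illegal
(1,7): flips 1 -> legal
(2,0): no bracket -> illegal
(2,2): no bracket -> illegal
(2,5): no bracket -> illegal
(2,7): no bracket -> illegal
(3,0): flips 1 -> legal
(3,6): no bracket -> illegal
(3,7): no bracket -> illegal
(4,0): no bracket -> illegal
(4,1): flips 1 -> legal
(4,2): no bracket -> illegal
(5,3): flips 1 -> legal
(5,4): flips 1 -> legal
(5,6): no bracket -> illegal
(6,4): flips 1 -> legal
(6,7): flips 1 -> legal
(7,5): flips 1 -> legal
(7,6): no bracket -> illegal
(7,7): flips 3 -> legal
B mobility = 9
-- W to move --
(0,3): no bracket -> illegal
(0,4): flips 3 -> legal
(0,5): no bracket -> illegal
(1,0): no bracket -> illegal
(1,1): flips 1 -> legal
(1,2): no bracket -> illegal
(1,3): no bracket -> illegal
(1,5): no bracket -> illegal
(2,0): no bracket -> illegal
(2,2): flips 1 -> legal
(2,3): no bracket -> illegal
(2,5): flips 2 -> legal
(3,0): no bracket -> illegal
(3,6): flips 4 -> legal
(3,7): flips 1 -> legal
(4,1): no bracket -> illegal
(4,2): flips 1 -> legal
(4,7): flips 2 -> legal
(5,2): no bracket -> illegal
(5,3): no bracket -> illegal
(5,4): no bracket -> illegal
(5,6): no bracket -> illegal
(6,4): flips 1 -> legal
(6,7): no bracket -> illegal
(7,4): no bracket -> illegal
(7,5): flips 1 -> legal
(7,6): no bracket -> illegal
W mobility = 10

Answer: B=9 W=10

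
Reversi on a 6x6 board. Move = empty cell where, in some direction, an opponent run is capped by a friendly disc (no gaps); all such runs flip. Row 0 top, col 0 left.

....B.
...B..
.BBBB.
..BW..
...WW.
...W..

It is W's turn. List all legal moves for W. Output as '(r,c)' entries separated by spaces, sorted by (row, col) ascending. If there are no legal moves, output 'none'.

Answer: (0,3) (1,0) (1,1) (1,5) (3,1)

Derivation:
(0,2): no bracket -> illegal
(0,3): flips 2 -> legal
(0,5): no bracket -> illegal
(1,0): flips 2 -> legal
(1,1): flips 1 -> legal
(1,2): no bracket -> illegal
(1,4): no bracket -> illegal
(1,5): flips 1 -> legal
(2,0): no bracket -> illegal
(2,5): no bracket -> illegal
(3,0): no bracket -> illegal
(3,1): flips 1 -> legal
(3,4): no bracket -> illegal
(3,5): no bracket -> illegal
(4,1): no bracket -> illegal
(4,2): no bracket -> illegal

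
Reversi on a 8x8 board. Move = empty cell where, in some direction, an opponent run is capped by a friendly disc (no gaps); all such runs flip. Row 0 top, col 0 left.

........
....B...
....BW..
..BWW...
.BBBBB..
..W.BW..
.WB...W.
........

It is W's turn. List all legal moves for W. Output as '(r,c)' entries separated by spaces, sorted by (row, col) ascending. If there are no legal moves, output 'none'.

(0,3): flips 1 -> legal
(0,4): flips 2 -> legal
(0,5): no bracket -> illegal
(1,3): no bracket -> illegal
(1,5): flips 1 -> legal
(2,1): no bracket -> illegal
(2,2): flips 2 -> legal
(2,3): flips 1 -> legal
(3,0): flips 1 -> legal
(3,1): flips 1 -> legal
(3,5): flips 1 -> legal
(3,6): no bracket -> illegal
(4,0): no bracket -> illegal
(4,6): no bracket -> illegal
(5,0): no bracket -> illegal
(5,1): flips 1 -> legal
(5,3): flips 2 -> legal
(5,6): flips 1 -> legal
(6,3): flips 1 -> legal
(6,4): flips 2 -> legal
(6,5): no bracket -> illegal
(7,1): no bracket -> illegal
(7,2): flips 1 -> legal
(7,3): no bracket -> illegal

Answer: (0,3) (0,4) (1,5) (2,2) (2,3) (3,0) (3,1) (3,5) (5,1) (5,3) (5,6) (6,3) (6,4) (7,2)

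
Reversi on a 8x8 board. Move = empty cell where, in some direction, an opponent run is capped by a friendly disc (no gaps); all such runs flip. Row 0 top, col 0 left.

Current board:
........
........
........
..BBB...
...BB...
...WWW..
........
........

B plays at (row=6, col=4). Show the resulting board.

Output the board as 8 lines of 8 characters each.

Answer: ........
........
........
..BBB...
...BB...
...WBW..
....B...
........

Derivation:
Place B at (6,4); scan 8 dirs for brackets.
Dir NW: opp run (5,3), next='.' -> no flip
Dir N: opp run (5,4) capped by B -> flip
Dir NE: opp run (5,5), next='.' -> no flip
Dir W: first cell '.' (not opp) -> no flip
Dir E: first cell '.' (not opp) -> no flip
Dir SW: first cell '.' (not opp) -> no flip
Dir S: first cell '.' (not opp) -> no flip
Dir SE: first cell '.' (not opp) -> no flip
All flips: (5,4)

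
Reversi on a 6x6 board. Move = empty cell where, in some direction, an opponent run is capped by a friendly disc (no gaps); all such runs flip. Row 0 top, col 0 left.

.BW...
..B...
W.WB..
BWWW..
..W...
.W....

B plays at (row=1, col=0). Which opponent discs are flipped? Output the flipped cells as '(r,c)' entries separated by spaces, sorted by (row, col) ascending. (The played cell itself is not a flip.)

Dir NW: edge -> no flip
Dir N: first cell '.' (not opp) -> no flip
Dir NE: first cell 'B' (not opp) -> no flip
Dir W: edge -> no flip
Dir E: first cell '.' (not opp) -> no flip
Dir SW: edge -> no flip
Dir S: opp run (2,0) capped by B -> flip
Dir SE: first cell '.' (not opp) -> no flip

Answer: (2,0)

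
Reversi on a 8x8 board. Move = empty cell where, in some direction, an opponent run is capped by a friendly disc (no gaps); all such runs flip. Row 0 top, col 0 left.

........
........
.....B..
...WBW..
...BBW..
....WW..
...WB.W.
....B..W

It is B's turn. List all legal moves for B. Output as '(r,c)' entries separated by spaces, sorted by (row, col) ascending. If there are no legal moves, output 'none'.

(2,2): flips 1 -> legal
(2,3): flips 1 -> legal
(2,4): no bracket -> illegal
(2,6): flips 1 -> legal
(3,2): flips 1 -> legal
(3,6): flips 1 -> legal
(4,2): no bracket -> illegal
(4,6): flips 2 -> legal
(5,2): flips 1 -> legal
(5,3): no bracket -> illegal
(5,6): flips 1 -> legal
(5,7): no bracket -> illegal
(6,2): flips 1 -> legal
(6,5): flips 4 -> legal
(6,7): no bracket -> illegal
(7,2): no bracket -> illegal
(7,3): no bracket -> illegal
(7,5): no bracket -> illegal
(7,6): no bracket -> illegal

Answer: (2,2) (2,3) (2,6) (3,2) (3,6) (4,6) (5,2) (5,6) (6,2) (6,5)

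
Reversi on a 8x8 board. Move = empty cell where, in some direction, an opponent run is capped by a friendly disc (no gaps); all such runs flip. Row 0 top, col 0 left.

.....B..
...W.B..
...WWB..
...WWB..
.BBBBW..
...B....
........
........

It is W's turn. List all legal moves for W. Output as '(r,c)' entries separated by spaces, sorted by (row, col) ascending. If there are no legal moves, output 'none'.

(0,4): no bracket -> illegal
(0,6): flips 1 -> legal
(1,4): no bracket -> illegal
(1,6): flips 1 -> legal
(2,6): flips 1 -> legal
(3,0): no bracket -> illegal
(3,1): no bracket -> illegal
(3,2): no bracket -> illegal
(3,6): flips 1 -> legal
(4,0): flips 4 -> legal
(4,6): flips 1 -> legal
(5,0): no bracket -> illegal
(5,1): flips 1 -> legal
(5,2): flips 1 -> legal
(5,4): flips 1 -> legal
(5,5): flips 1 -> legal
(6,2): no bracket -> illegal
(6,3): flips 2 -> legal
(6,4): no bracket -> illegal

Answer: (0,6) (1,6) (2,6) (3,6) (4,0) (4,6) (5,1) (5,2) (5,4) (5,5) (6,3)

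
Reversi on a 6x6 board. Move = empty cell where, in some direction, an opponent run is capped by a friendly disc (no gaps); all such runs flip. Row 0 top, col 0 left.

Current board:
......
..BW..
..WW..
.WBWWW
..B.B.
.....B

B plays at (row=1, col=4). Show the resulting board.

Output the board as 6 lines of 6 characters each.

Answer: ......
..BBB.
..WB..
.WBWWW
..B.B.
.....B

Derivation:
Place B at (1,4); scan 8 dirs for brackets.
Dir NW: first cell '.' (not opp) -> no flip
Dir N: first cell '.' (not opp) -> no flip
Dir NE: first cell '.' (not opp) -> no flip
Dir W: opp run (1,3) capped by B -> flip
Dir E: first cell '.' (not opp) -> no flip
Dir SW: opp run (2,3) capped by B -> flip
Dir S: first cell '.' (not opp) -> no flip
Dir SE: first cell '.' (not opp) -> no flip
All flips: (1,3) (2,3)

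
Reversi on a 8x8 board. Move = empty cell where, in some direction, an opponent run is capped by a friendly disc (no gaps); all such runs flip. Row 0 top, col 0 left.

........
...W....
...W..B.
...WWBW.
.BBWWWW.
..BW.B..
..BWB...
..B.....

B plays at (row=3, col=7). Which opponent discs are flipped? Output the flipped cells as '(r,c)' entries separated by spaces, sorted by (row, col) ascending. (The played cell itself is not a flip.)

Dir NW: first cell 'B' (not opp) -> no flip
Dir N: first cell '.' (not opp) -> no flip
Dir NE: edge -> no flip
Dir W: opp run (3,6) capped by B -> flip
Dir E: edge -> no flip
Dir SW: opp run (4,6) capped by B -> flip
Dir S: first cell '.' (not opp) -> no flip
Dir SE: edge -> no flip

Answer: (3,6) (4,6)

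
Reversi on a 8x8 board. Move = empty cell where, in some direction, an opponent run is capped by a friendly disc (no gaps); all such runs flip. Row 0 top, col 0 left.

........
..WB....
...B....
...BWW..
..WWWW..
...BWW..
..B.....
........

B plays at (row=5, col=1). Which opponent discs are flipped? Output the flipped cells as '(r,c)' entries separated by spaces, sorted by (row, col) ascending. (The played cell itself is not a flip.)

Dir NW: first cell '.' (not opp) -> no flip
Dir N: first cell '.' (not opp) -> no flip
Dir NE: opp run (4,2) capped by B -> flip
Dir W: first cell '.' (not opp) -> no flip
Dir E: first cell '.' (not opp) -> no flip
Dir SW: first cell '.' (not opp) -> no flip
Dir S: first cell '.' (not opp) -> no flip
Dir SE: first cell 'B' (not opp) -> no flip

Answer: (4,2)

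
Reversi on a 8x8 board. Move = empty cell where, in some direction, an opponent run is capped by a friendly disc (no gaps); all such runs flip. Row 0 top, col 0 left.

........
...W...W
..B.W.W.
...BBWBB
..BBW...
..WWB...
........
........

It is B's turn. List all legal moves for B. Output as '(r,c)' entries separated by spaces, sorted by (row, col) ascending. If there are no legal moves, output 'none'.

Answer: (0,4) (1,4) (1,5) (1,6) (4,5) (5,1) (5,5) (6,1) (6,2) (6,3) (6,4)

Derivation:
(0,2): no bracket -> illegal
(0,3): no bracket -> illegal
(0,4): flips 1 -> legal
(0,6): no bracket -> illegal
(0,7): no bracket -> illegal
(1,2): no bracket -> illegal
(1,4): flips 1 -> legal
(1,5): flips 2 -> legal
(1,6): flips 1 -> legal
(2,3): no bracket -> illegal
(2,5): no bracket -> illegal
(2,7): no bracket -> illegal
(4,1): no bracket -> illegal
(4,5): flips 1 -> legal
(4,6): no bracket -> illegal
(5,1): flips 2 -> legal
(5,5): flips 1 -> legal
(6,1): flips 1 -> legal
(6,2): flips 1 -> legal
(6,3): flips 1 -> legal
(6,4): flips 1 -> legal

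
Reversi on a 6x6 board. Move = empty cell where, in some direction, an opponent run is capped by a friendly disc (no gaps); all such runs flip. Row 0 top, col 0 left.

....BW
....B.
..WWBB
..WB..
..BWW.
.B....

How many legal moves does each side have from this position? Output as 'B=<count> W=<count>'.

Answer: B=9 W=4

Derivation:
-- B to move --
(1,1): flips 1 -> legal
(1,2): flips 2 -> legal
(1,3): flips 1 -> legal
(1,5): no bracket -> illegal
(2,1): flips 2 -> legal
(3,1): flips 1 -> legal
(3,4): no bracket -> illegal
(3,5): no bracket -> illegal
(4,1): flips 2 -> legal
(4,5): flips 2 -> legal
(5,2): no bracket -> illegal
(5,3): flips 1 -> legal
(5,4): no bracket -> illegal
(5,5): flips 1 -> legal
B mobility = 9
-- W to move --
(0,3): flips 1 -> legal
(1,3): no bracket -> illegal
(1,5): no bracket -> illegal
(3,1): no bracket -> illegal
(3,4): flips 1 -> legal
(3,5): no bracket -> illegal
(4,0): no bracket -> illegal
(4,1): flips 1 -> legal
(5,0): no bracket -> illegal
(5,2): flips 1 -> legal
(5,3): no bracket -> illegal
W mobility = 4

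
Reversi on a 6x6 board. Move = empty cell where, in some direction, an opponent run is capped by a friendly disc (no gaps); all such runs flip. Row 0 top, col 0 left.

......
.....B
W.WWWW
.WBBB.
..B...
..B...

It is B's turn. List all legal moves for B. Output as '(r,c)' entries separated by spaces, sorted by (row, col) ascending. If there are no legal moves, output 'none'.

Answer: (1,1) (1,2) (1,3) (1,4) (3,0) (3,5)

Derivation:
(1,0): no bracket -> illegal
(1,1): flips 1 -> legal
(1,2): flips 2 -> legal
(1,3): flips 1 -> legal
(1,4): flips 2 -> legal
(2,1): no bracket -> illegal
(3,0): flips 1 -> legal
(3,5): flips 1 -> legal
(4,0): no bracket -> illegal
(4,1): no bracket -> illegal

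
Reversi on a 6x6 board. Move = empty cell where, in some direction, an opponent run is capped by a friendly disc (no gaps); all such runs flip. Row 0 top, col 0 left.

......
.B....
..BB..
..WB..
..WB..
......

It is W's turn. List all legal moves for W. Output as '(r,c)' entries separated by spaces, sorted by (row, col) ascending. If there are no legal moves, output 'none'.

Answer: (1,2) (1,4) (2,4) (3,4) (4,4) (5,4)

Derivation:
(0,0): no bracket -> illegal
(0,1): no bracket -> illegal
(0,2): no bracket -> illegal
(1,0): no bracket -> illegal
(1,2): flips 1 -> legal
(1,3): no bracket -> illegal
(1,4): flips 1 -> legal
(2,0): no bracket -> illegal
(2,1): no bracket -> illegal
(2,4): flips 1 -> legal
(3,1): no bracket -> illegal
(3,4): flips 1 -> legal
(4,4): flips 1 -> legal
(5,2): no bracket -> illegal
(5,3): no bracket -> illegal
(5,4): flips 1 -> legal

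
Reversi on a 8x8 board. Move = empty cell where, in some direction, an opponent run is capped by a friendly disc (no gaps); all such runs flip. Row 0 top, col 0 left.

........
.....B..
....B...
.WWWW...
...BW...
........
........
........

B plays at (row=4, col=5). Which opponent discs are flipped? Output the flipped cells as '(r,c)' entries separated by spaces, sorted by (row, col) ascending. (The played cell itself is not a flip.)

Answer: (4,4)

Derivation:
Dir NW: opp run (3,4), next='.' -> no flip
Dir N: first cell '.' (not opp) -> no flip
Dir NE: first cell '.' (not opp) -> no flip
Dir W: opp run (4,4) capped by B -> flip
Dir E: first cell '.' (not opp) -> no flip
Dir SW: first cell '.' (not opp) -> no flip
Dir S: first cell '.' (not opp) -> no flip
Dir SE: first cell '.' (not opp) -> no flip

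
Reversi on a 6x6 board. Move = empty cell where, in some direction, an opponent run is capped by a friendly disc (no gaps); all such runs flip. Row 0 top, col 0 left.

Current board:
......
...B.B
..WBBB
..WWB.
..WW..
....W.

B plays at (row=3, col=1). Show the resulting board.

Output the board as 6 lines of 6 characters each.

Answer: ......
...B.B
..BBBB
.BBBB.
..WW..
....W.

Derivation:
Place B at (3,1); scan 8 dirs for brackets.
Dir NW: first cell '.' (not opp) -> no flip
Dir N: first cell '.' (not opp) -> no flip
Dir NE: opp run (2,2) capped by B -> flip
Dir W: first cell '.' (not opp) -> no flip
Dir E: opp run (3,2) (3,3) capped by B -> flip
Dir SW: first cell '.' (not opp) -> no flip
Dir S: first cell '.' (not opp) -> no flip
Dir SE: opp run (4,2), next='.' -> no flip
All flips: (2,2) (3,2) (3,3)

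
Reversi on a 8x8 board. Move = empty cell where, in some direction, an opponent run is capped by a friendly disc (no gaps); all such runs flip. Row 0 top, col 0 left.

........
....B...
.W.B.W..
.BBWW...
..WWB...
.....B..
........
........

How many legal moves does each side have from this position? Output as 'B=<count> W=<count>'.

Answer: B=11 W=10

Derivation:
-- B to move --
(1,0): flips 1 -> legal
(1,1): flips 1 -> legal
(1,2): no bracket -> illegal
(1,5): no bracket -> illegal
(1,6): no bracket -> illegal
(2,0): no bracket -> illegal
(2,2): flips 1 -> legal
(2,4): flips 1 -> legal
(2,6): no bracket -> illegal
(3,0): no bracket -> illegal
(3,5): flips 2 -> legal
(3,6): flips 1 -> legal
(4,1): flips 2 -> legal
(4,5): flips 1 -> legal
(5,1): no bracket -> illegal
(5,2): flips 1 -> legal
(5,3): flips 3 -> legal
(5,4): flips 1 -> legal
B mobility = 11
-- W to move --
(0,3): flips 1 -> legal
(0,4): no bracket -> illegal
(0,5): no bracket -> illegal
(1,2): flips 1 -> legal
(1,3): flips 1 -> legal
(1,5): no bracket -> illegal
(2,0): flips 1 -> legal
(2,2): flips 1 -> legal
(2,4): no bracket -> illegal
(3,0): flips 2 -> legal
(3,5): no bracket -> illegal
(4,0): no bracket -> illegal
(4,1): flips 1 -> legal
(4,5): flips 1 -> legal
(4,6): no bracket -> illegal
(5,3): no bracket -> illegal
(5,4): flips 1 -> legal
(5,6): no bracket -> illegal
(6,4): no bracket -> illegal
(6,5): no bracket -> illegal
(6,6): flips 2 -> legal
W mobility = 10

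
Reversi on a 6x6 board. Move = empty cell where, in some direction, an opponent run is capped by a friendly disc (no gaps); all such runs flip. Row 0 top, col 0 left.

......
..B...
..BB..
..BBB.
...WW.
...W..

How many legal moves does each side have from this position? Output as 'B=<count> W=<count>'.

-- B to move --
(3,5): no bracket -> illegal
(4,2): no bracket -> illegal
(4,5): no bracket -> illegal
(5,2): flips 1 -> legal
(5,4): flips 2 -> legal
(5,5): flips 1 -> legal
B mobility = 3
-- W to move --
(0,1): no bracket -> illegal
(0,2): no bracket -> illegal
(0,3): no bracket -> illegal
(1,1): flips 2 -> legal
(1,3): flips 2 -> legal
(1,4): no bracket -> illegal
(2,1): flips 1 -> legal
(2,4): flips 1 -> legal
(2,5): flips 1 -> legal
(3,1): no bracket -> illegal
(3,5): no bracket -> illegal
(4,1): no bracket -> illegal
(4,2): no bracket -> illegal
(4,5): no bracket -> illegal
W mobility = 5

Answer: B=3 W=5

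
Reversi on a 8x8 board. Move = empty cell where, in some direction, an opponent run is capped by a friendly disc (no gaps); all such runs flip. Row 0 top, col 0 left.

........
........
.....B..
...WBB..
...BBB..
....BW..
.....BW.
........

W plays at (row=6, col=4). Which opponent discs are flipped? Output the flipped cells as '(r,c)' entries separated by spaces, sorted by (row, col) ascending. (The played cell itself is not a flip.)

Dir NW: first cell '.' (not opp) -> no flip
Dir N: opp run (5,4) (4,4) (3,4), next='.' -> no flip
Dir NE: first cell 'W' (not opp) -> no flip
Dir W: first cell '.' (not opp) -> no flip
Dir E: opp run (6,5) capped by W -> flip
Dir SW: first cell '.' (not opp) -> no flip
Dir S: first cell '.' (not opp) -> no flip
Dir SE: first cell '.' (not opp) -> no flip

Answer: (6,5)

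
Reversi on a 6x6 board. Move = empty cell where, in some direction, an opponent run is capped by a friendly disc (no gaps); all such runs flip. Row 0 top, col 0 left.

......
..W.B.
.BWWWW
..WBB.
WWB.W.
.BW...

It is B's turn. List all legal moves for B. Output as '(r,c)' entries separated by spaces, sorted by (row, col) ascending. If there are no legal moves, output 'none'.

(0,1): flips 2 -> legal
(0,2): flips 3 -> legal
(0,3): flips 1 -> legal
(1,1): flips 1 -> legal
(1,3): flips 1 -> legal
(1,5): flips 1 -> legal
(3,0): no bracket -> illegal
(3,1): flips 2 -> legal
(3,5): no bracket -> illegal
(4,3): flips 1 -> legal
(4,5): no bracket -> illegal
(5,0): flips 3 -> legal
(5,3): flips 1 -> legal
(5,4): flips 1 -> legal
(5,5): flips 1 -> legal

Answer: (0,1) (0,2) (0,3) (1,1) (1,3) (1,5) (3,1) (4,3) (5,0) (5,3) (5,4) (5,5)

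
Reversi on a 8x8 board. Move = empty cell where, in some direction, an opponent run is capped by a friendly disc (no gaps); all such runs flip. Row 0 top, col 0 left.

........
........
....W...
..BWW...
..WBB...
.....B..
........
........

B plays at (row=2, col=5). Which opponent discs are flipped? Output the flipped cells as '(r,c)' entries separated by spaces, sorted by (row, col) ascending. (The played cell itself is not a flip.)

Answer: (3,4)

Derivation:
Dir NW: first cell '.' (not opp) -> no flip
Dir N: first cell '.' (not opp) -> no flip
Dir NE: first cell '.' (not opp) -> no flip
Dir W: opp run (2,4), next='.' -> no flip
Dir E: first cell '.' (not opp) -> no flip
Dir SW: opp run (3,4) capped by B -> flip
Dir S: first cell '.' (not opp) -> no flip
Dir SE: first cell '.' (not opp) -> no flip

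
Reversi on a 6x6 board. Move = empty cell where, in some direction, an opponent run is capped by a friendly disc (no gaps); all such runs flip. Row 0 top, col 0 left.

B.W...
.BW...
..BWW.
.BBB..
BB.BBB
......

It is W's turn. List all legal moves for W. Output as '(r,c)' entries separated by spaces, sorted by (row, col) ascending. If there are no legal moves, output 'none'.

Answer: (1,0) (2,0) (2,1) (4,2) (5,0) (5,3)

Derivation:
(0,1): no bracket -> illegal
(1,0): flips 1 -> legal
(1,3): no bracket -> illegal
(2,0): flips 1 -> legal
(2,1): flips 1 -> legal
(3,0): no bracket -> illegal
(3,4): no bracket -> illegal
(3,5): no bracket -> illegal
(4,2): flips 3 -> legal
(5,0): flips 2 -> legal
(5,1): no bracket -> illegal
(5,2): no bracket -> illegal
(5,3): flips 2 -> legal
(5,4): no bracket -> illegal
(5,5): no bracket -> illegal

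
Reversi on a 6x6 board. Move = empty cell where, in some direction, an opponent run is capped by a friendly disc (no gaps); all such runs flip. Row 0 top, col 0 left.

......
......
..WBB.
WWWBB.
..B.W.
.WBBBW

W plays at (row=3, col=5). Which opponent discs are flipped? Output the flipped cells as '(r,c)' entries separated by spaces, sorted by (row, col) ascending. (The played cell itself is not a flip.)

Answer: (3,3) (3,4)

Derivation:
Dir NW: opp run (2,4), next='.' -> no flip
Dir N: first cell '.' (not opp) -> no flip
Dir NE: edge -> no flip
Dir W: opp run (3,4) (3,3) capped by W -> flip
Dir E: edge -> no flip
Dir SW: first cell 'W' (not opp) -> no flip
Dir S: first cell '.' (not opp) -> no flip
Dir SE: edge -> no flip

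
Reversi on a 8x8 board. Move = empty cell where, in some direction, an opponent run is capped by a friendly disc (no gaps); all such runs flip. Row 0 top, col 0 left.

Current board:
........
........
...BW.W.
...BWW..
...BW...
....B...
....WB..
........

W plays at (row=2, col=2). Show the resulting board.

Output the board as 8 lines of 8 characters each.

Answer: ........
........
..WWW.W.
...WWW..
...BW...
....B...
....WB..
........

Derivation:
Place W at (2,2); scan 8 dirs for brackets.
Dir NW: first cell '.' (not opp) -> no flip
Dir N: first cell '.' (not opp) -> no flip
Dir NE: first cell '.' (not opp) -> no flip
Dir W: first cell '.' (not opp) -> no flip
Dir E: opp run (2,3) capped by W -> flip
Dir SW: first cell '.' (not opp) -> no flip
Dir S: first cell '.' (not opp) -> no flip
Dir SE: opp run (3,3) capped by W -> flip
All flips: (2,3) (3,3)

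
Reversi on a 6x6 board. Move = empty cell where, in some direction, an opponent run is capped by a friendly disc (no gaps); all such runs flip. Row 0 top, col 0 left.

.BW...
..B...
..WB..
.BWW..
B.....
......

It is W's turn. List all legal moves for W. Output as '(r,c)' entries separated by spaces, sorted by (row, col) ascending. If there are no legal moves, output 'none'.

Answer: (0,0) (1,3) (1,4) (2,4) (3,0)

Derivation:
(0,0): flips 1 -> legal
(0,3): no bracket -> illegal
(1,0): no bracket -> illegal
(1,1): no bracket -> illegal
(1,3): flips 1 -> legal
(1,4): flips 1 -> legal
(2,0): no bracket -> illegal
(2,1): no bracket -> illegal
(2,4): flips 1 -> legal
(3,0): flips 1 -> legal
(3,4): no bracket -> illegal
(4,1): no bracket -> illegal
(4,2): no bracket -> illegal
(5,0): no bracket -> illegal
(5,1): no bracket -> illegal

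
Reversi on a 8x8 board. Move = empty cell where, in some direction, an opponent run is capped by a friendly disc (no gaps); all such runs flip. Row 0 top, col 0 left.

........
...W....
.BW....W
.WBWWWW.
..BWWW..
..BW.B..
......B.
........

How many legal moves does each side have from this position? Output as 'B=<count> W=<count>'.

Answer: B=12 W=9

Derivation:
-- B to move --
(0,2): no bracket -> illegal
(0,3): no bracket -> illegal
(0,4): no bracket -> illegal
(1,1): flips 3 -> legal
(1,2): flips 1 -> legal
(1,4): no bracket -> illegal
(1,6): no bracket -> illegal
(1,7): no bracket -> illegal
(2,0): flips 1 -> legal
(2,3): flips 1 -> legal
(2,4): flips 1 -> legal
(2,5): flips 4 -> legal
(2,6): no bracket -> illegal
(3,0): flips 1 -> legal
(3,7): flips 4 -> legal
(4,0): no bracket -> illegal
(4,1): flips 1 -> legal
(4,6): flips 3 -> legal
(4,7): no bracket -> illegal
(5,4): flips 2 -> legal
(5,6): no bracket -> illegal
(6,2): no bracket -> illegal
(6,3): no bracket -> illegal
(6,4): flips 1 -> legal
B mobility = 12
-- W to move --
(1,0): flips 2 -> legal
(1,1): flips 1 -> legal
(1,2): no bracket -> illegal
(2,0): flips 1 -> legal
(2,3): no bracket -> illegal
(3,0): no bracket -> illegal
(4,1): flips 1 -> legal
(4,6): no bracket -> illegal
(5,1): flips 2 -> legal
(5,4): no bracket -> illegal
(5,6): no bracket -> illegal
(5,7): no bracket -> illegal
(6,1): flips 1 -> legal
(6,2): flips 3 -> legal
(6,3): no bracket -> illegal
(6,4): no bracket -> illegal
(6,5): flips 1 -> legal
(6,7): no bracket -> illegal
(7,5): no bracket -> illegal
(7,6): no bracket -> illegal
(7,7): flips 2 -> legal
W mobility = 9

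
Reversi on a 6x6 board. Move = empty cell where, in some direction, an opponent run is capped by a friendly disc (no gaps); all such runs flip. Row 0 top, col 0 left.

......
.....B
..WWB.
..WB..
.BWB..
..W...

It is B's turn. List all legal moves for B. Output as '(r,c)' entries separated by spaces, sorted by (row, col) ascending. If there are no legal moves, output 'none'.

(1,1): flips 1 -> legal
(1,2): no bracket -> illegal
(1,3): flips 1 -> legal
(1,4): flips 2 -> legal
(2,1): flips 3 -> legal
(3,1): flips 1 -> legal
(3,4): no bracket -> illegal
(5,1): flips 1 -> legal
(5,3): no bracket -> illegal

Answer: (1,1) (1,3) (1,4) (2,1) (3,1) (5,1)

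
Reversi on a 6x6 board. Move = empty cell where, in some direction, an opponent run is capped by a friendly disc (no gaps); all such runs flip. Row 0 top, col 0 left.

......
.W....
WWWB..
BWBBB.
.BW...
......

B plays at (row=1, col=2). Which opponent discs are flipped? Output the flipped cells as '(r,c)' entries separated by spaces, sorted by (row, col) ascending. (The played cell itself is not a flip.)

Dir NW: first cell '.' (not opp) -> no flip
Dir N: first cell '.' (not opp) -> no flip
Dir NE: first cell '.' (not opp) -> no flip
Dir W: opp run (1,1), next='.' -> no flip
Dir E: first cell '.' (not opp) -> no flip
Dir SW: opp run (2,1) capped by B -> flip
Dir S: opp run (2,2) capped by B -> flip
Dir SE: first cell 'B' (not opp) -> no flip

Answer: (2,1) (2,2)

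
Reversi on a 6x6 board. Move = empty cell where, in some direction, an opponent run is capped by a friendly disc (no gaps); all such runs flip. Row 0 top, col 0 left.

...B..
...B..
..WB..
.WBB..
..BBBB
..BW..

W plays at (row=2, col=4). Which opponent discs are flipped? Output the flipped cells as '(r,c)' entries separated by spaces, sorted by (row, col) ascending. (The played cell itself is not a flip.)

Answer: (2,3)

Derivation:
Dir NW: opp run (1,3), next='.' -> no flip
Dir N: first cell '.' (not opp) -> no flip
Dir NE: first cell '.' (not opp) -> no flip
Dir W: opp run (2,3) capped by W -> flip
Dir E: first cell '.' (not opp) -> no flip
Dir SW: opp run (3,3) (4,2), next='.' -> no flip
Dir S: first cell '.' (not opp) -> no flip
Dir SE: first cell '.' (not opp) -> no flip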